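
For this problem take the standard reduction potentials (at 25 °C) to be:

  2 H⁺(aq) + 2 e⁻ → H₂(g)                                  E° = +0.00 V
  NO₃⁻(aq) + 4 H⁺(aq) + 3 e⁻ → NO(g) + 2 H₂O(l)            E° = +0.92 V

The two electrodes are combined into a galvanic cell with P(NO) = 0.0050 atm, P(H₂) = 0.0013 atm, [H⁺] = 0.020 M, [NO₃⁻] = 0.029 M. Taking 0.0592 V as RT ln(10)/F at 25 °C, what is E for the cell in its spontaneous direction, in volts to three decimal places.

NO₃⁻/NO is the cathode (higher E°), H⁺/H₂ the anode: E°cell = +0.92 − (+0.00) = +0.92 V, n = 6.
Overall: 2 NO₃⁻(aq) + 2 H⁺(aq) + 3 H₂(g) → 2 NO(g) + 4 H₂O(l)
Q = P(NO)^2 / ([NO₃⁻]^2·[H⁺]^2·P(H₂)^3); log Q = 10.529.
E = E° − (0.0592/n) log Q = +0.92 − (0.0592/6)(10.529) = +0.816 V.

+0.816 V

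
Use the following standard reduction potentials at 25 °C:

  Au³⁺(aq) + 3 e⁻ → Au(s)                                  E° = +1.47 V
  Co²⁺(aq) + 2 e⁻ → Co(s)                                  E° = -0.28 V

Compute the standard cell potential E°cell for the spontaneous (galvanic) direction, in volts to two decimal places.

+1.75 V

The Au³⁺/Au couple has the higher reduction potential, so it is the cathode; Co²⁺/Co is oxidised at the anode.
E°cell = E°(cathode) − E°(anode) = (+1.47) − (-0.28) = +1.75 V.
Since E°cell > 0, the reaction is spontaneous under standard conditions.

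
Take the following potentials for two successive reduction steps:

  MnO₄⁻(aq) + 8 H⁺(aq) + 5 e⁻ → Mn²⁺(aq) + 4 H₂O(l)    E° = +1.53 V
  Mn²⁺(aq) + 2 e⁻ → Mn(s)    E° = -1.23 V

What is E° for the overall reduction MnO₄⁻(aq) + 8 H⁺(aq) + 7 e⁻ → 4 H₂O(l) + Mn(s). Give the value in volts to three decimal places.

+0.741 V

Since ΔG° = −nFE° is additive over sequential reductions, n₃E°₃ = n₁E°₁ + n₂E°₂.
E°₃ = (5×+1.53 + 2×-1.23) / 7 = (+5.190) / 7 = +0.741 V.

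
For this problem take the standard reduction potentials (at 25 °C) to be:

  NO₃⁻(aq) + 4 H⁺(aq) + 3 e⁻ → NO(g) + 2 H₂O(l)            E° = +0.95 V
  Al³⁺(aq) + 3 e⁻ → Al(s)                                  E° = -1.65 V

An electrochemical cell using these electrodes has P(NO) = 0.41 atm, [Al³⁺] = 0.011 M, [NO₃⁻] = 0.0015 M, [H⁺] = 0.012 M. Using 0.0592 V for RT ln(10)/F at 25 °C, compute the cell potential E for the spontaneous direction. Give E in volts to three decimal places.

NO₃⁻/NO is the cathode (higher E°), Al³⁺/Al the anode: E°cell = +0.95 − (-1.65) = +2.60 V, n = 3.
Overall: NO₃⁻(aq) + 4 H⁺(aq) + Al(s) → NO(g) + 2 H₂O(l) + Al³⁺(aq)
Q = P(NO)·[Al³⁺] / ([NO₃⁻]·[H⁺]^4); log Q = 8.161.
E = E° − (0.0592/n) log Q = +2.60 − (0.0592/3)(8.161) = +2.439 V.

+2.439 V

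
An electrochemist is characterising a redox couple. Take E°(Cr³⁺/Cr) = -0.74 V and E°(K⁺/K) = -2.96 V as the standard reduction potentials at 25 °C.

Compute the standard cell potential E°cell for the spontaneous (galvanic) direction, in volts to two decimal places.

The Cr³⁺/Cr couple has the higher reduction potential, so it is the cathode; K⁺/K is oxidised at the anode.
E°cell = E°(cathode) − E°(anode) = (-0.74) − (-2.96) = +2.22 V.
Since E°cell > 0, the reaction is spontaneous under standard conditions.

+2.22 V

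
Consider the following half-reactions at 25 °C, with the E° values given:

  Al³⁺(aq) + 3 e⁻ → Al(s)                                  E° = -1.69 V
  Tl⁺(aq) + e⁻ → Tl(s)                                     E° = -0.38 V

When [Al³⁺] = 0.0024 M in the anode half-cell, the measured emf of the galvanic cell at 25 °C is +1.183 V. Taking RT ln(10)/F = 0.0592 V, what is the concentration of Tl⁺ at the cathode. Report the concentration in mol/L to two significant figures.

Tl⁺/Tl is the cathode, Al³⁺/Al the anode: E°cell = +1.31 V, n = 3.
Overall reaction: 3 Tl⁺(aq) + Al(s) → 3 Tl(s) + Al³⁺(aq); Q = [Al³⁺]^1/[Tl⁺]^3.
From E = E° − (0.0592/n) log Q: log Q = (E° − E)·n/0.0592 = (+1.31 − (+1.183))·3/0.0592 = 6.4358.
So 3·log[Tl⁺] = 1·log(0.0024) − log Q = -2.6198 − (6.4358) = -9.0556; log[Tl⁺] = -9.0556 / 3 = -3.0185; [Tl⁺] = 10^(-3.0185) ≈ 0.00096 M.

0.00096 M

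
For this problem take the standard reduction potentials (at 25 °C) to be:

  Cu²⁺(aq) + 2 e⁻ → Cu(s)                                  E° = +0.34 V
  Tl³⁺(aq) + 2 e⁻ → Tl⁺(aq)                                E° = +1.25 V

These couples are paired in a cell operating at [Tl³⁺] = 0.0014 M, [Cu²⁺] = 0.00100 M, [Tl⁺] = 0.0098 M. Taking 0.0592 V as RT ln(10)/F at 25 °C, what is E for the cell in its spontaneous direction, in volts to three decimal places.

Tl³⁺/Tl⁺ is the cathode (higher E°), Cu²⁺/Cu the anode: E°cell = +1.25 − (+0.34) = +0.91 V, n = 2.
Overall: Tl³⁺(aq) + Cu(s) → Tl⁺(aq) + Cu²⁺(aq)
Q = [Tl⁺]·[Cu²⁺] / ([Tl³⁺]); log Q = -2.155.
E = E° − (0.0592/n) log Q = +0.91 − (0.0592/2)(-2.155) = +0.974 V.

+0.974 V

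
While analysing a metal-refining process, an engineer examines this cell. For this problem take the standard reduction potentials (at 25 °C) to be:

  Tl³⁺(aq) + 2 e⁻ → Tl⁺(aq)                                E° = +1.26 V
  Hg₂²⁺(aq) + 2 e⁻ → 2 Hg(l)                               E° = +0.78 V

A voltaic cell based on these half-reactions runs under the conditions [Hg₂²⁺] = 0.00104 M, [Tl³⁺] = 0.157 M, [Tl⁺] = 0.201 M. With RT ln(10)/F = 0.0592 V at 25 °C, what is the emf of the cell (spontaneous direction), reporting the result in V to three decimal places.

+0.565 V

Tl³⁺/Tl⁺ is the cathode (higher E°), Hg₂²⁺/Hg the anode: E°cell = +1.26 − (+0.78) = +0.48 V, n = 2.
Overall: Tl³⁺(aq) + 2 Hg(l) → Tl⁺(aq) + Hg₂²⁺(aq)
Q = [Tl⁺]·[Hg₂²⁺] / ([Tl³⁺]); log Q = -2.876.
E = E° − (0.0592/n) log Q = +0.48 − (0.0592/2)(-2.876) = +0.565 V.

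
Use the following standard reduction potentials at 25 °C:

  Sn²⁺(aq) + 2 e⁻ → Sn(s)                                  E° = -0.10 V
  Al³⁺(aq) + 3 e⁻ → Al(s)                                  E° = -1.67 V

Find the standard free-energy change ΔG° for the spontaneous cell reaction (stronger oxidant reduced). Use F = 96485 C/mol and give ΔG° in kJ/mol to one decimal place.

-908.9 kJ/mol

Sn²⁺/Sn (E° = -0.10 V) is the cathode; Al³⁺/Al (E° = -1.67 V) is the anode, so E°cell = +1.57 V.
Balancing electrons gives n = 6 (lcm of 2 and 3).
ΔG° = −nFE° = −(6)(96485)(+1.57) = -908,889 J = -908.9 kJ/mol.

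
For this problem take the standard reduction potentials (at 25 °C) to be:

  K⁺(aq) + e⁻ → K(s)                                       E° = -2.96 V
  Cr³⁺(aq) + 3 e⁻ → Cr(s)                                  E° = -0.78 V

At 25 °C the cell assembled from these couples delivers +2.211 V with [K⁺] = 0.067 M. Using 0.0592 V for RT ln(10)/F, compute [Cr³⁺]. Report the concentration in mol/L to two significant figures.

0.011 M

Cr³⁺/Cr is the cathode, K⁺/K the anode: E°cell = +2.18 V, n = 3.
Overall reaction: Cr³⁺(aq) + 3 K(s) → Cr(s) + 3 K⁺(aq); Q = [K⁺]^3/[Cr³⁺]^1.
From E = E° − (0.0592/n) log Q: log Q = (E° − E)·n/0.0592 = (+2.18 − (+2.211))·3/0.0592 = -1.5709.
So 1·log[Cr³⁺] = 3·log(0.067) − log Q = -3.5218 − (-1.5709) = -1.9509; [Cr³⁺] = 10^(-1.9509) ≈ 0.011 M.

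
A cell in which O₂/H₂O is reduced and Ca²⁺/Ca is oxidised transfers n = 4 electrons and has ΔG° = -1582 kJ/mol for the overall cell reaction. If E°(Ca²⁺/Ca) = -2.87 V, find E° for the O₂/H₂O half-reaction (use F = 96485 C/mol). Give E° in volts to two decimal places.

+1.23 V

E°cell = −ΔG°/(nF) = −(-1582×10³)/((4)(96485)) = +4.099 V.
Since O₂/H₂O is the cathode and Ca²⁺/Ca the anode, E°cell = E°(O₂/H₂O) − E°(Ca²⁺/Ca).
So E°(O₂/H₂O) = E°cell + E°(Ca²⁺/Ca) = +4.099 + (-2.87) = +1.23 V.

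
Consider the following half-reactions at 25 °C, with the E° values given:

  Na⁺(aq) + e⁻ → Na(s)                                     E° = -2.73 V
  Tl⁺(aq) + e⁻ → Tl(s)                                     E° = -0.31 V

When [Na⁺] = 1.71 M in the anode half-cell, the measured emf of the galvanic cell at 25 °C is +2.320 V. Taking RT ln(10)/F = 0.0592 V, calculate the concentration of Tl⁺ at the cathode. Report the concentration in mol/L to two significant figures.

Tl⁺/Tl is the cathode, Na⁺/Na the anode: E°cell = +2.42 V, n = 1.
Overall reaction: Tl⁺(aq) + Na(s) → Tl(s) + Na⁺(aq); Q = [Na⁺]^1/[Tl⁺]^1.
From E = E° − (0.0592/n) log Q: log Q = (E° − E)·n/0.0592 = (+2.42 − (+2.320))·1/0.0592 = 1.6892.
So 1·log[Tl⁺] = 1·log(1.71) − log Q = 0.2330 − (1.6892) = -1.4562; [Tl⁺] = 10^(-1.4562) ≈ 0.035 M.

0.035 M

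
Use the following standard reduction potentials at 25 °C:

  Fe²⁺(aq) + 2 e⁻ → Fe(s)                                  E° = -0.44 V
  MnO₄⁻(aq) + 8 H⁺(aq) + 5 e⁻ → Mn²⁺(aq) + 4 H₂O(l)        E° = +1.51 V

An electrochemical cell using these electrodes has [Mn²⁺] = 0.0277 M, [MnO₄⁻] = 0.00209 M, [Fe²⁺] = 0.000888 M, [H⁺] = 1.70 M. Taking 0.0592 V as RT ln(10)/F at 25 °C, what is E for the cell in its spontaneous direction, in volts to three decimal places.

MnO₄⁻/Mn²⁺ is the cathode (higher E°), Fe²⁺/Fe the anode: E°cell = +1.51 − (-0.44) = +1.95 V, n = 10.
Overall: 2 MnO₄⁻(aq) + 16 H⁺(aq) + 5 Fe(s) → 2 Mn²⁺(aq) + 8 H₂O(l) + 5 Fe²⁺(aq)
Q = [Mn²⁺]^2·[Fe²⁺]^5 / ([MnO₄⁻]^2·[H⁺]^16); log Q = -16.700.
E = E° − (0.0592/n) log Q = +1.95 − (0.0592/10)(-16.700) = +2.049 V.

+2.049 V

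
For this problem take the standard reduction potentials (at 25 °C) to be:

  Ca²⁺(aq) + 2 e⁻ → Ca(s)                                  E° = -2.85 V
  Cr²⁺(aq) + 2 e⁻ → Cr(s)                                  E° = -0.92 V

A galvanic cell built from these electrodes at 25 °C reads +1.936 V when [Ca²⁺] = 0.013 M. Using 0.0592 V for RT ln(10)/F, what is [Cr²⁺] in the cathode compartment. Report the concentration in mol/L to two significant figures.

Cr²⁺/Cr is the cathode, Ca²⁺/Ca the anode: E°cell = +1.93 V, n = 2.
Overall reaction: Cr²⁺(aq) + Ca(s) → Cr(s) + Ca²⁺(aq); Q = [Ca²⁺]^1/[Cr²⁺]^1.
From E = E° − (0.0592/n) log Q: log Q = (E° − E)·n/0.0592 = (+1.93 − (+1.936))·2/0.0592 = -0.2027.
So 1·log[Cr²⁺] = 1·log(0.013) − log Q = -1.8861 − (-0.2027) = -1.6834; [Cr²⁺] = 10^(-1.6834) ≈ 0.021 M.

0.021 M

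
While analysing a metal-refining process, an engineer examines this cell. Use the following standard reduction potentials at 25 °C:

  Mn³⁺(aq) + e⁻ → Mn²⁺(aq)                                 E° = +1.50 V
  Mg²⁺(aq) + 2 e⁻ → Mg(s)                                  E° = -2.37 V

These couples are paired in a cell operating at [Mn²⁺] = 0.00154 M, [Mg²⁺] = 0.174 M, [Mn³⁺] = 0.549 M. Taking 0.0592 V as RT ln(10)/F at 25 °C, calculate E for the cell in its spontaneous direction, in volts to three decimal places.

+4.044 V

Mn³⁺/Mn²⁺ is the cathode (higher E°), Mg²⁺/Mg the anode: E°cell = +1.50 − (-2.37) = +3.87 V, n = 2.
Overall: 2 Mn³⁺(aq) + Mg(s) → 2 Mn²⁺(aq) + Mg²⁺(aq)
Q = [Mn²⁺]^2·[Mg²⁺] / ([Mn³⁺]^2); log Q = -5.864.
E = E° − (0.0592/n) log Q = +3.87 − (0.0592/2)(-5.864) = +4.044 V.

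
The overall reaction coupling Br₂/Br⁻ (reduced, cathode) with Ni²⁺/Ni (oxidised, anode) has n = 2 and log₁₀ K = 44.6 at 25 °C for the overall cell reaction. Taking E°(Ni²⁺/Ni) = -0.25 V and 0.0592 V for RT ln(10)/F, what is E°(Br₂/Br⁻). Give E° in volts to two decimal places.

E°cell = (0.0592/n)·log K = (0.0592/2)(44.6) = +1.320 V.
Since Br₂/Br⁻ is the cathode and Ni²⁺/Ni the anode, E°cell = E°(Br₂/Br⁻) − E°(Ni²⁺/Ni).
So E°(Br₂/Br⁻) = E°cell + E°(Ni²⁺/Ni) = +1.320 + (-0.25) = +1.07 V.

+1.07 V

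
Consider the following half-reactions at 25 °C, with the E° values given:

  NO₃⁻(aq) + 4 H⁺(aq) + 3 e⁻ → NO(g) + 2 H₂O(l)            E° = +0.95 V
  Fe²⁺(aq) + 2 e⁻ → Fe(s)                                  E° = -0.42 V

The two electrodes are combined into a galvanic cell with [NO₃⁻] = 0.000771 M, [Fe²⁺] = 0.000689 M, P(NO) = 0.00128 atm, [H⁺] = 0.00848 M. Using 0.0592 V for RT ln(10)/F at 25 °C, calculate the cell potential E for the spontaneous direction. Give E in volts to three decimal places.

NO₃⁻/NO is the cathode (higher E°), Fe²⁺/Fe the anode: E°cell = +0.95 − (-0.42) = +1.37 V, n = 6.
Overall: 2 NO₃⁻(aq) + 8 H⁺(aq) + 3 Fe(s) → 2 NO(g) + 4 H₂O(l) + 3 Fe²⁺(aq)
Q = P(NO)^2·[Fe²⁺]^3 / ([NO₃⁻]^2·[H⁺]^8); log Q = 7.528.
E = E° − (0.0592/n) log Q = +1.37 − (0.0592/6)(7.528) = +1.296 V.

+1.296 V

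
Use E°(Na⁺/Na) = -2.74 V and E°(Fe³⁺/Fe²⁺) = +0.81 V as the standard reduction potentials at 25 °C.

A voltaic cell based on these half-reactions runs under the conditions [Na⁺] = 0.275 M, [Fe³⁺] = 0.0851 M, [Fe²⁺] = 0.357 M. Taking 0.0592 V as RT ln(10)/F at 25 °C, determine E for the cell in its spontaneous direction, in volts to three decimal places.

+3.546 V

Fe³⁺/Fe²⁺ is the cathode (higher E°), Na⁺/Na the anode: E°cell = +0.81 − (-2.74) = +3.55 V, n = 1.
Overall: Fe³⁺(aq) + Na(s) → Fe²⁺(aq) + Na⁺(aq)
Q = [Fe²⁺]·[Na⁺] / ([Fe³⁺]); log Q = 0.062.
E = E° − (0.0592/n) log Q = +3.55 − (0.0592/1)(0.062) = +3.546 V.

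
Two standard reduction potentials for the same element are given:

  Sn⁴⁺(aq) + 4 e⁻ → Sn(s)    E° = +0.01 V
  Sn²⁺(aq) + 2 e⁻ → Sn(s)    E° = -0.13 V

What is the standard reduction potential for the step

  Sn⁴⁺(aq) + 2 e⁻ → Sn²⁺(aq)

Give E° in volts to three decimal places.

Sequential free energies add, so n₃E°₃ = n₁E°₁ + n₂E°₂.
With n₃ = 4, and the known step contributing 2×(-0.13) V, the unknown satisfies 2·E° = 4×(+0.01) − 2×(-0.13) = +0.300.
E° = +0.300 / 2 = +0.150 V.

+0.150 V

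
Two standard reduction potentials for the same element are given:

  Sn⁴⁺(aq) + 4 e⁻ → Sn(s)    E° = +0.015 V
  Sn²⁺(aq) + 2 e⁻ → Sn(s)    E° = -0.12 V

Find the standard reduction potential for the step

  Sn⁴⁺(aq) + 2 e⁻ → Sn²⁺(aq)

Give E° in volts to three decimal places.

+0.150 V

Sequential free energies add, so n₃E°₃ = n₁E°₁ + n₂E°₂.
With n₃ = 4, and the known step contributing 2×(-0.12) V, the unknown satisfies 2·E° = 4×(+0.015) − 2×(-0.12) = +0.300.
E° = +0.300 / 2 = +0.150 V.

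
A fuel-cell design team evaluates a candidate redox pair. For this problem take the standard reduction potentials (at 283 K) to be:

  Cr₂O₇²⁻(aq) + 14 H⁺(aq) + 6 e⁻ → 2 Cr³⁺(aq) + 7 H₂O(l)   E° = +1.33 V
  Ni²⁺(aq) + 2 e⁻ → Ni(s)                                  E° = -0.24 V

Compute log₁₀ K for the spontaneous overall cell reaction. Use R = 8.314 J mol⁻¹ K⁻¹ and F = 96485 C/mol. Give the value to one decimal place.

Cathode: Cr₂O₇²⁻/Cr³⁺; anode: Ni²⁺/Ni. E°cell = (+1.33) − (-0.24) = +1.57 V, with n = 6.
ΔG° = −nFE° = −RT ln K, so ln K = nFE°/(RT) = (6)(96485)(+1.57) / ((8.314)(283)) = 386.291.
log₁₀ K = 386.291 / ln 10 = 167.8.

167.8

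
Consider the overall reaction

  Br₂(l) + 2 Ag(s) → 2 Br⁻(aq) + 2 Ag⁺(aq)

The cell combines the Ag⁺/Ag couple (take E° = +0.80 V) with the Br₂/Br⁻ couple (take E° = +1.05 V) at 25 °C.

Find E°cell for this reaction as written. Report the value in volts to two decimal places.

+0.25 V

The Br₂/Br⁻ couple has the higher reduction potential, so it is the cathode; Ag⁺/Ag is oxidised at the anode.
E°cell = E°(cathode) − E°(anode) = (+1.05) − (+0.80) = +0.25 V.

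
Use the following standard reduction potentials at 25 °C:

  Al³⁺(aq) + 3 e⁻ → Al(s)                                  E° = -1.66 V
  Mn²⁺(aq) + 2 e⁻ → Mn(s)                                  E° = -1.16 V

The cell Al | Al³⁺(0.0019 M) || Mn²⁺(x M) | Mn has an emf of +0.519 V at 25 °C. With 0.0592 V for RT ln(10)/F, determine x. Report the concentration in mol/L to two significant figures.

Mn²⁺/Mn is the cathode, Al³⁺/Al the anode: E°cell = +0.50 V, n = 6.
Overall reaction: 3 Mn²⁺(aq) + 2 Al(s) → 3 Mn(s) + 2 Al³⁺(aq); Q = [Al³⁺]^2/[Mn²⁺]^3.
From E = E° − (0.0592/n) log Q: log Q = (E° − E)·n/0.0592 = (+0.50 − (+0.519))·6/0.0592 = -1.9257.
So 3·log[Mn²⁺] = 2·log(0.0019) − log Q = -5.4425 − (-1.9257) = -3.5168; log[Mn²⁺] = -3.5168 / 3 = -1.1723; [Mn²⁺] = 10^(-1.1723) ≈ 0.067 M.

0.067 M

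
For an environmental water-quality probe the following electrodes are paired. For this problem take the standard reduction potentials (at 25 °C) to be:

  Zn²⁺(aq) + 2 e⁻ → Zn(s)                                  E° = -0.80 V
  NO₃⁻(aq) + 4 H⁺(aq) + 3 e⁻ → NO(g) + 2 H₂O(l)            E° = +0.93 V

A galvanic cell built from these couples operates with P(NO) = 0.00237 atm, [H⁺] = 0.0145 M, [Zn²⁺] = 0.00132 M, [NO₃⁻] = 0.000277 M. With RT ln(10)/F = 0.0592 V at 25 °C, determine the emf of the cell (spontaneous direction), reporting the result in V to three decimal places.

+1.652 V

NO₃⁻/NO is the cathode (higher E°), Zn²⁺/Zn the anode: E°cell = +0.93 − (-0.80) = +1.73 V, n = 6.
Overall: 2 NO₃⁻(aq) + 8 H⁺(aq) + 3 Zn(s) → 2 NO(g) + 4 H₂O(l) + 3 Zn²⁺(aq)
Q = P(NO)^2·[Zn²⁺]^3 / ([NO₃⁻]^2·[H⁺]^8); log Q = 7.935.
E = E° − (0.0592/n) log Q = +1.73 − (0.0592/6)(7.935) = +1.652 V.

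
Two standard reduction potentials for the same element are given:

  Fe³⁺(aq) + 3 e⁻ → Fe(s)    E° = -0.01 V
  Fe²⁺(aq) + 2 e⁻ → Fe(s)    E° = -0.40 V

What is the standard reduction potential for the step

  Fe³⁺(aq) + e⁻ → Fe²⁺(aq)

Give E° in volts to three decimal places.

+0.770 V

Sequential free energies add, so n₃E°₃ = n₁E°₁ + n₂E°₂.
With n₃ = 3, and the known step contributing 2×(-0.40) V, the unknown satisfies 1·E° = 3×(-0.01) − 2×(-0.40) = +0.770.
E° = +0.770 / 1 = +0.770 V.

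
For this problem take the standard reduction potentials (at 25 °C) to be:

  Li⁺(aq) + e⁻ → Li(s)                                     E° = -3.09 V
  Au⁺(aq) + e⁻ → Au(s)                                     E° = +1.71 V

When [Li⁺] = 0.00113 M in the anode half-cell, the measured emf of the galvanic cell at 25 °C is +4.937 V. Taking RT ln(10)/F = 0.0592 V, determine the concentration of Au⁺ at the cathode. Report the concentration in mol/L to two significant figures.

0.23 M

Au⁺/Au is the cathode, Li⁺/Li the anode: E°cell = +4.80 V, n = 1.
Overall reaction: Au⁺(aq) + Li(s) → Au(s) + Li⁺(aq); Q = [Li⁺]^1/[Au⁺]^1.
From E = E° − (0.0592/n) log Q: log Q = (E° − E)·n/0.0592 = (+4.80 − (+4.937))·1/0.0592 = -2.3142.
So 1·log[Au⁺] = 1·log(0.00113) − log Q = -2.9469 − (-2.3142) = -0.6327; [Au⁺] = 10^(-0.6327) ≈ 0.23 M.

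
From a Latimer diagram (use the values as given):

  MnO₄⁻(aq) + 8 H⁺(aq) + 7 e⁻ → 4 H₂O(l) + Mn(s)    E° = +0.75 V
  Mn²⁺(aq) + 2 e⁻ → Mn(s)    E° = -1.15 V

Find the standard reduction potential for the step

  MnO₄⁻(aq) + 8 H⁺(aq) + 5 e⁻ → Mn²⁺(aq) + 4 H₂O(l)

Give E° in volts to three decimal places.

+1.510 V

Sequential free energies add, so n₃E°₃ = n₁E°₁ + n₂E°₂.
With n₃ = 7, and the known step contributing 2×(-1.15) V, the unknown satisfies 5·E° = 7×(+0.75) − 2×(-1.15) = +7.550.
E° = +7.550 / 5 = +1.510 V.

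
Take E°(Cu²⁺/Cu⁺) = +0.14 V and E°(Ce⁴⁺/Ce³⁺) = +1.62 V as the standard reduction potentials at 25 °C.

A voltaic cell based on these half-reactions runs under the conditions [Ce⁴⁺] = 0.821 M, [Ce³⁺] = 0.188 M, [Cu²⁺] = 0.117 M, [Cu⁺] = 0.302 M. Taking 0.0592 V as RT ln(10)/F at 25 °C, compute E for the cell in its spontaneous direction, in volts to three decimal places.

+1.542 V

Ce⁴⁺/Ce³⁺ is the cathode (higher E°), Cu²⁺/Cu⁺ the anode: E°cell = +1.62 − (+0.14) = +1.48 V, n = 1.
Overall: Ce⁴⁺(aq) + Cu⁺(aq) → Ce³⁺(aq) + Cu²⁺(aq)
Q = [Ce³⁺]·[Cu²⁺] / ([Ce⁴⁺]·[Cu⁺]); log Q = -1.052.
E = E° − (0.0592/n) log Q = +1.48 − (0.0592/1)(-1.052) = +1.542 V.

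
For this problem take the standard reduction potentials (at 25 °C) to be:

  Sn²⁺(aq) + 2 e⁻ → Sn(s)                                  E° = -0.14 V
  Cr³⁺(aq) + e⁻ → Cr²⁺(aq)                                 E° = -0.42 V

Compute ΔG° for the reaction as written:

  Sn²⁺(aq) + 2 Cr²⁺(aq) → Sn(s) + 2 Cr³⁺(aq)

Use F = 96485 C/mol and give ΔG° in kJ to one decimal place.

As written, Sn²⁺/Sn is reduced (cathode) and Cr³⁺/Cr²⁺ is oxidised (anode), so E°cell = (-0.14) − (-0.42) = +0.28 V.
Balancing electrons gives n = 2.
ΔG° = −nFE° = −(2)(96485)(+0.28) = -54,032 J = -54.0 kJ.

-54.0 kJ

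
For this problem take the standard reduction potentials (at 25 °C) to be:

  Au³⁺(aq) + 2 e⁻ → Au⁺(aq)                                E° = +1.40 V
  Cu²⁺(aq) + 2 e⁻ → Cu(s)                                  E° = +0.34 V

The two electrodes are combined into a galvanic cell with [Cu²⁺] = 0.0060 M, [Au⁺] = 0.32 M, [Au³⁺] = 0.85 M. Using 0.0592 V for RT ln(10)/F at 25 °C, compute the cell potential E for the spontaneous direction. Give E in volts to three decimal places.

Au³⁺/Au⁺ is the cathode (higher E°), Cu²⁺/Cu the anode: E°cell = +1.40 − (+0.34) = +1.06 V, n = 2.
Overall: Au³⁺(aq) + Cu(s) → Au⁺(aq) + Cu²⁺(aq)
Q = [Au⁺]·[Cu²⁺] / ([Au³⁺]); log Q = -2.646.
E = E° − (0.0592/n) log Q = +1.06 − (0.0592/2)(-2.646) = +1.138 V.

+1.138 V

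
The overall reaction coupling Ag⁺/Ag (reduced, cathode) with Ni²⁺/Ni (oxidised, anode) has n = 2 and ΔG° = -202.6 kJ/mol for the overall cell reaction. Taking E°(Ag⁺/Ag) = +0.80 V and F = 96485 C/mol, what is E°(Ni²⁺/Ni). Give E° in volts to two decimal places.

-0.25 V

E°cell = −ΔG°/(nF) = −(-202.6×10³)/((2)(96485)) = +1.050 V.
Since Ag⁺/Ag is the cathode and Ni²⁺/Ni the anode, E°cell = E°(Ag⁺/Ag) − E°(Ni²⁺/Ni).
So E°(Ni²⁺/Ni) = E°(Ag⁺/Ag) − E°cell = (+0.80) − (+1.050) = -0.25 V.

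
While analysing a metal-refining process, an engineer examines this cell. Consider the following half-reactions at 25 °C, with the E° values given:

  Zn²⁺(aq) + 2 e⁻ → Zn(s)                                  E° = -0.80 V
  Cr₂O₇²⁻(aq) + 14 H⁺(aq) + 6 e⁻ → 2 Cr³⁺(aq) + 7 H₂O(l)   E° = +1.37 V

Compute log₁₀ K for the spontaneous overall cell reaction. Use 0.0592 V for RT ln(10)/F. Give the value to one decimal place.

Cathode: Cr₂O₇²⁻/Cr³⁺; anode: Zn²⁺/Zn. E°cell = +2.17 V, n = 6.
log K = nE°cell / 0.0592 = (6)(+2.17) / 0.0592 = 219.9.

219.9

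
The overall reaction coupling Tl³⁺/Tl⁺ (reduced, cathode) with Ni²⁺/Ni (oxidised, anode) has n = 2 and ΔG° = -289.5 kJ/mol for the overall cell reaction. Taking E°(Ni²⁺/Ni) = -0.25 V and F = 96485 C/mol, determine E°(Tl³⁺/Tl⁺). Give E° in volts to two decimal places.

+1.25 V

E°cell = −ΔG°/(nF) = −(-289.5×10³)/((2)(96485)) = +1.500 V.
Since Tl³⁺/Tl⁺ is the cathode and Ni²⁺/Ni the anode, E°cell = E°(Tl³⁺/Tl⁺) − E°(Ni²⁺/Ni).
So E°(Tl³⁺/Tl⁺) = E°cell + E°(Ni²⁺/Ni) = +1.500 + (-0.25) = +1.25 V.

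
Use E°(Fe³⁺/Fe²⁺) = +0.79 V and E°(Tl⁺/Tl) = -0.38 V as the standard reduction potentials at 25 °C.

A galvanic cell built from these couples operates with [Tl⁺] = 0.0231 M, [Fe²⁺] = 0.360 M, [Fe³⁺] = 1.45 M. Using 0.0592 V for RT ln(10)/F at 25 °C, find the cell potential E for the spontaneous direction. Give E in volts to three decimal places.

Fe³⁺/Fe²⁺ is the cathode (higher E°), Tl⁺/Tl the anode: E°cell = +0.79 − (-0.38) = +1.17 V, n = 1.
Overall: Fe³⁺(aq) + Tl(s) → Fe²⁺(aq) + Tl⁺(aq)
Q = [Fe²⁺]·[Tl⁺] / ([Fe³⁺]); log Q = -2.241.
E = E° − (0.0592/n) log Q = +1.17 − (0.0592/1)(-2.241) = +1.303 V.

+1.303 V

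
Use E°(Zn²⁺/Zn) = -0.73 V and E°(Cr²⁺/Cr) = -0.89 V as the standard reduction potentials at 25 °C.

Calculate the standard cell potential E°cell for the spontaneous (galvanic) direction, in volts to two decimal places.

+0.16 V

The Zn²⁺/Zn couple has the higher reduction potential, so it is the cathode; Cr²⁺/Cr is oxidised at the anode.
E°cell = E°(cathode) − E°(anode) = (-0.73) − (-0.89) = +0.16 V.
Since E°cell > 0, the reaction is spontaneous under standard conditions.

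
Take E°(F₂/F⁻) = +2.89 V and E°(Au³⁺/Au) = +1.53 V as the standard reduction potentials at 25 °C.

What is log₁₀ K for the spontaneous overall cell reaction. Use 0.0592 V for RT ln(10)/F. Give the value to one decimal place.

Cathode: F₂/F⁻; anode: Au³⁺/Au. E°cell = +1.36 V, n = 6.
log K = nE°cell / 0.0592 = (6)(+1.36) / 0.0592 = 137.8.

137.8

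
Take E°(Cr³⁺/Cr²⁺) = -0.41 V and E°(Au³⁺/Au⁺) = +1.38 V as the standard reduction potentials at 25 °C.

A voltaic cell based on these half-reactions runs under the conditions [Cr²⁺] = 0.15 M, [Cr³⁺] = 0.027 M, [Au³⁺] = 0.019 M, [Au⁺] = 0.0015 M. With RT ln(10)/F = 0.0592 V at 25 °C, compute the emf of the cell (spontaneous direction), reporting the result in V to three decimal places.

+1.867 V

Au³⁺/Au⁺ is the cathode (higher E°), Cr³⁺/Cr²⁺ the anode: E°cell = +1.38 − (-0.41) = +1.79 V, n = 2.
Overall: Au³⁺(aq) + 2 Cr²⁺(aq) → Au⁺(aq) + 2 Cr³⁺(aq)
Q = [Au⁺]·[Cr³⁺]^2 / ([Au³⁺]·[Cr²⁺]^2); log Q = -2.592.
E = E° − (0.0592/n) log Q = +1.79 − (0.0592/2)(-2.592) = +1.867 V.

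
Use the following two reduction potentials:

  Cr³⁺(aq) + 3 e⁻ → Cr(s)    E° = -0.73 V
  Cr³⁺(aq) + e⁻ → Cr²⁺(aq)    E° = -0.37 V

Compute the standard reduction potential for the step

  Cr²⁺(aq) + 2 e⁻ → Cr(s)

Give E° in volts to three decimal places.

-0.910 V

Sequential free energies add, so n₃E°₃ = n₁E°₁ + n₂E°₂.
With n₃ = 3, and the known step contributing 1×(-0.37) V, the unknown satisfies 2·E° = 3×(-0.73) − 1×(-0.37) = -1.820.
E° = -1.820 / 2 = -0.910 V.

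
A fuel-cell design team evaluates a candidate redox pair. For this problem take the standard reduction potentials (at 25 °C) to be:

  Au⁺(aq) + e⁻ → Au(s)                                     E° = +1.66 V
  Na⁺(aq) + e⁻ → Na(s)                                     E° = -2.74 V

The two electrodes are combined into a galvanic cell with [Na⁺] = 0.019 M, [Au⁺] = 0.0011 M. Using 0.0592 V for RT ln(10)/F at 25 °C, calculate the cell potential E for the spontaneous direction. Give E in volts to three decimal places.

Au⁺/Au is the cathode (higher E°), Na⁺/Na the anode: E°cell = +1.66 − (-2.74) = +4.40 V, n = 1.
Overall: Au⁺(aq) + Na(s) → Au(s) + Na⁺(aq)
Q = [Na⁺] / ([Au⁺]); log Q = 1.237.
E = E° − (0.0592/n) log Q = +4.40 − (0.0592/1)(1.237) = +4.327 V.

+4.327 V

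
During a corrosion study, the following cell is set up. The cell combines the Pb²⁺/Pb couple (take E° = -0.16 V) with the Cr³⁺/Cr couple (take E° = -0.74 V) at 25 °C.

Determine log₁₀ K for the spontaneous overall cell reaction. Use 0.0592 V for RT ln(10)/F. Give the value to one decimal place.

58.8

Cathode: Pb²⁺/Pb; anode: Cr³⁺/Cr. E°cell = +0.58 V, n = 6.
log K = nE°cell / 0.0592 = (6)(+0.58) / 0.0592 = 58.8.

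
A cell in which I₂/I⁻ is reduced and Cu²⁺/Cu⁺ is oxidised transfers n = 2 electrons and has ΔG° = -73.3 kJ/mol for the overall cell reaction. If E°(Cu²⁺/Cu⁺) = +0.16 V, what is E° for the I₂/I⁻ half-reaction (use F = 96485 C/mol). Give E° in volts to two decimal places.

E°cell = −ΔG°/(nF) = −(-73.3×10³)/((2)(96485)) = +0.380 V.
Since I₂/I⁻ is the cathode and Cu²⁺/Cu⁺ the anode, E°cell = E°(I₂/I⁻) − E°(Cu²⁺/Cu⁺).
So E°(I₂/I⁻) = E°cell + E°(Cu²⁺/Cu⁺) = +0.380 + (+0.16) = +0.54 V.

+0.54 V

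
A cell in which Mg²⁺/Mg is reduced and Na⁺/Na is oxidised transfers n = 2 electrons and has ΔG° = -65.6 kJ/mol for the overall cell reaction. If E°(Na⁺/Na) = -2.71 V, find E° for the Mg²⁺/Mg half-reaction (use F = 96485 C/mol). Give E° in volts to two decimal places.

-2.37 V

E°cell = −ΔG°/(nF) = −(-65.6×10³)/((2)(96485)) = +0.340 V.
Since Mg²⁺/Mg is the cathode and Na⁺/Na the anode, E°cell = E°(Mg²⁺/Mg) − E°(Na⁺/Na).
So E°(Mg²⁺/Mg) = E°cell + E°(Na⁺/Na) = +0.340 + (-2.71) = -2.37 V.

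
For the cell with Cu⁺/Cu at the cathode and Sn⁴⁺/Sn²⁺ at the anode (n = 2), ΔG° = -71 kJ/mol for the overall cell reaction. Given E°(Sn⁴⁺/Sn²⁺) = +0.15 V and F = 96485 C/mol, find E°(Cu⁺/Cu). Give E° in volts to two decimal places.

E°cell = −ΔG°/(nF) = −(-71×10³)/((2)(96485)) = +0.368 V.
Since Cu⁺/Cu is the cathode and Sn⁴⁺/Sn²⁺ the anode, E°cell = E°(Cu⁺/Cu) − E°(Sn⁴⁺/Sn²⁺).
So E°(Cu⁺/Cu) = E°cell + E°(Sn⁴⁺/Sn²⁺) = +0.368 + (+0.15) = +0.52 V.

+0.52 V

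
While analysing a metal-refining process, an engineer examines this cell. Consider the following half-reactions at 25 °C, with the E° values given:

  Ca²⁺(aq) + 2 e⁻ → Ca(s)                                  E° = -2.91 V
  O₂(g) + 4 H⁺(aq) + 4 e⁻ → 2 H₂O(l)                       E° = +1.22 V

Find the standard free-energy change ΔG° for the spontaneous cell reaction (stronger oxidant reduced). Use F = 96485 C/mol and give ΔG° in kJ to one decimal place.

O₂/H₂O (E° = +1.22 V) is the cathode; Ca²⁺/Ca (E° = -2.91 V) is the anode, so E°cell = +4.13 V.
Balancing electrons gives n = 4 (lcm of 4 and 2).
ΔG° = −nFE° = −(4)(96485)(+4.13) = -1,593,932 J = -1593.9 kJ.

-1593.9 kJ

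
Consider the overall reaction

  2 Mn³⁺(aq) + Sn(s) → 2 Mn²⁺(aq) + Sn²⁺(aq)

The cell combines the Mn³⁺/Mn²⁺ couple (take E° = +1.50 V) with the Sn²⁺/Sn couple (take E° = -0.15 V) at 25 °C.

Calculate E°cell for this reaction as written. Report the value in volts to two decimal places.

The Mn³⁺/Mn²⁺ couple has the higher reduction potential, so it is the cathode; Sn²⁺/Sn is oxidised at the anode.
E°cell = E°(cathode) − E°(anode) = (+1.50) − (-0.15) = +1.65 V.

+1.65 V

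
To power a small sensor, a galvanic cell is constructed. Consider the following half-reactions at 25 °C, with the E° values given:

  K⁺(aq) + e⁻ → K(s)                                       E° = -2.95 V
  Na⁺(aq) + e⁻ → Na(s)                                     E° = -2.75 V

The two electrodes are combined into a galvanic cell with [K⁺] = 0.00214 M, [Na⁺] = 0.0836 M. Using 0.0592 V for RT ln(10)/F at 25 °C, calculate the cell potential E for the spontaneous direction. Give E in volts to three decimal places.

Na⁺/Na is the cathode (higher E°), K⁺/K the anode: E°cell = -2.75 − (-2.95) = +0.20 V, n = 1.
Overall: Na⁺(aq) + K(s) → Na(s) + K⁺(aq)
Q = [K⁺] / ([Na⁺]); log Q = -1.592.
E = E° − (0.0592/n) log Q = +0.20 − (0.0592/1)(-1.592) = +0.294 V.

+0.294 V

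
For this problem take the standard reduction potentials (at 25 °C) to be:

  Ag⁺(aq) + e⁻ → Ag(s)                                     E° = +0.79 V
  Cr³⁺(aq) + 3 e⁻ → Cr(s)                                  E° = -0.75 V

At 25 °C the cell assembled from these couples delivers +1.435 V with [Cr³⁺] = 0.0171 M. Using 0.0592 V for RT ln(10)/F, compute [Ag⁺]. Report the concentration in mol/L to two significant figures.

0.0043 M

Ag⁺/Ag is the cathode, Cr³⁺/Cr the anode: E°cell = +1.54 V, n = 3.
Overall reaction: 3 Ag⁺(aq) + Cr(s) → 3 Ag(s) + Cr³⁺(aq); Q = [Cr³⁺]^1/[Ag⁺]^3.
From E = E° − (0.0592/n) log Q: log Q = (E° − E)·n/0.0592 = (+1.54 − (+1.435))·3/0.0592 = 5.3209.
So 3·log[Ag⁺] = 1·log(0.0171) − log Q = -1.7670 − (5.3209) = -7.0879; log[Ag⁺] = -7.0879 / 3 = -2.3626; [Ag⁺] = 10^(-2.3626) ≈ 0.0043 M.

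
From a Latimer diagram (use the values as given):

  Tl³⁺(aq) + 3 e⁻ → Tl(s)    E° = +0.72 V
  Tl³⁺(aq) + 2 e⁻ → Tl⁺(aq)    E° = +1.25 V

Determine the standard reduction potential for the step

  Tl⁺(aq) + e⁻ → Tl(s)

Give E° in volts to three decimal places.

-0.340 V

Sequential free energies add, so n₃E°₃ = n₁E°₁ + n₂E°₂.
With n₃ = 3, and the known step contributing 2×(+1.25) V, the unknown satisfies 1·E° = 3×(+0.72) − 2×(+1.25) = -0.340.
E° = -0.340 / 1 = -0.340 V.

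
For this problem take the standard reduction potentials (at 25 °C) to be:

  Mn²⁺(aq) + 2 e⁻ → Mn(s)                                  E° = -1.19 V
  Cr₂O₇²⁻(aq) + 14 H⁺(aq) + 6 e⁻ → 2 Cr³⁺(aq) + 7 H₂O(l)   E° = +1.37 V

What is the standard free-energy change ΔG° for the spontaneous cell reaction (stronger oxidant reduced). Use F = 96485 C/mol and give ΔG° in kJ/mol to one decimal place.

Cr₂O₇²⁻/Cr³⁺ (E° = +1.37 V) is the cathode; Mn²⁺/Mn (E° = -1.19 V) is the anode, so E°cell = +2.56 V.
Balancing electrons gives n = 6 (lcm of 6 and 2).
ΔG° = −nFE° = −(6)(96485)(+2.56) = -1,482,010 J = -1482.0 kJ/mol.

-1482.0 kJ/mol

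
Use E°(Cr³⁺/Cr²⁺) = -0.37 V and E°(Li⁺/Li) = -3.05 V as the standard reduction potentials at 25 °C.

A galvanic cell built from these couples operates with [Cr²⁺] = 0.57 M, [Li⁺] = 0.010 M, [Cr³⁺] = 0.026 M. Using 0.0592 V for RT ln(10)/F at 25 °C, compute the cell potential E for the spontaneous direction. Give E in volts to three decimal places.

+2.719 V

Cr³⁺/Cr²⁺ is the cathode (higher E°), Li⁺/Li the anode: E°cell = -0.37 − (-3.05) = +2.68 V, n = 1.
Overall: Cr³⁺(aq) + Li(s) → Cr²⁺(aq) + Li⁺(aq)
Q = [Cr²⁺]·[Li⁺] / ([Cr³⁺]); log Q = -0.659.
E = E° − (0.0592/n) log Q = +2.68 − (0.0592/1)(-0.659) = +2.719 V.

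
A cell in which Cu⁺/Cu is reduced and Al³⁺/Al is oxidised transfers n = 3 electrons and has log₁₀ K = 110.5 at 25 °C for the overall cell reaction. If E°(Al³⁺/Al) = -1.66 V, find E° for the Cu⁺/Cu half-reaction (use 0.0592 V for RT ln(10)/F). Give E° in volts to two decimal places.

+0.52 V

E°cell = (0.0592/n)·log K = (0.0592/3)(110.5) = +2.181 V.
Since Cu⁺/Cu is the cathode and Al³⁺/Al the anode, E°cell = E°(Cu⁺/Cu) − E°(Al³⁺/Al).
So E°(Cu⁺/Cu) = E°cell + E°(Al³⁺/Al) = +2.181 + (-1.66) = +0.52 V.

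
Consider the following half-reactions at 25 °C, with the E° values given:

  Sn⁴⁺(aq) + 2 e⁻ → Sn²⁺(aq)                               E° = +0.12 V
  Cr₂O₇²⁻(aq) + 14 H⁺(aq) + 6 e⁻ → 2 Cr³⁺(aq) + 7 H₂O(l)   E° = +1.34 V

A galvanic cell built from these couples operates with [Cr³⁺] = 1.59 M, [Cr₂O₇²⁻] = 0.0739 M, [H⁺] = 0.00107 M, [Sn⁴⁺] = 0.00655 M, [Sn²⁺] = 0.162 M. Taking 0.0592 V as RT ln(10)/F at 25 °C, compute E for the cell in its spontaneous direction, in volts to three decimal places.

Cr₂O₇²⁻/Cr³⁺ is the cathode (higher E°), Sn⁴⁺/Sn²⁺ the anode: E°cell = +1.34 − (+0.12) = +1.22 V, n = 6.
Overall: Cr₂O₇²⁻(aq) + 14 H⁺(aq) + 3 Sn²⁺(aq) → 2 Cr³⁺(aq) + 7 H₂O(l) + 3 Sn⁴⁺(aq)
Q = [Cr³⁺]^2·[Sn⁴⁺]^3 / ([Cr₂O₇²⁻]·[H⁺]^14·[Sn²⁺]^3); log Q = 38.943.
E = E° − (0.0592/n) log Q = +1.22 − (0.0592/6)(38.943) = +0.836 V.

+0.836 V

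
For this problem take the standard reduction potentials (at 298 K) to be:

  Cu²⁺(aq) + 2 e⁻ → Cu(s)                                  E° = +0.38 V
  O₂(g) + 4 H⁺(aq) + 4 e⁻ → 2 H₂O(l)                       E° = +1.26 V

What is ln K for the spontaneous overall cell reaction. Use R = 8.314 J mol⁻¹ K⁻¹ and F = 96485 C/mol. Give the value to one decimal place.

Cathode: O₂/H₂O; anode: Cu²⁺/Cu. E°cell = (+1.26) − (+0.38) = +0.88 V, with n = 4.
ΔG° = −nFE° = −RT ln K, so ln K = nFE°/(RT) = (4)(96485)(+0.88) / ((8.314)(298)) = 137.081.

137.1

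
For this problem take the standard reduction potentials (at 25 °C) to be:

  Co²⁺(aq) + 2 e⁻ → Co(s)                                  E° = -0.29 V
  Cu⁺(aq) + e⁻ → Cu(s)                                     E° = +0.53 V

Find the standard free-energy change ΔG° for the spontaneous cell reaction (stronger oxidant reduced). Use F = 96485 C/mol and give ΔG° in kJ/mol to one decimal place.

Cu⁺/Cu (E° = +0.53 V) is the cathode; Co²⁺/Co (E° = -0.29 V) is the anode, so E°cell = +0.82 V.
Balancing electrons gives n = 2 (lcm of 1 and 2).
ΔG° = −nFE° = −(2)(96485)(+0.82) = -158,235 J = -158.2 kJ/mol.

-158.2 kJ/mol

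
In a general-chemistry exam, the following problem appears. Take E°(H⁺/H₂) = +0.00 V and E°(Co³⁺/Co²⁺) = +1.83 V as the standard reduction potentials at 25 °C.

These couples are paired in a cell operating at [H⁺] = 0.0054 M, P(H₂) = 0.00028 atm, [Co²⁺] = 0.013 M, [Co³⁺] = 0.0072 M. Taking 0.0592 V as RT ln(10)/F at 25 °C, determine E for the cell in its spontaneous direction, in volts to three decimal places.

Co³⁺/Co²⁺ is the cathode (higher E°), H⁺/H₂ the anode: E°cell = +1.83 − (+0.00) = +1.83 V, n = 2.
Overall: 2 Co³⁺(aq) + H₂(g) → 2 Co²⁺(aq) + 2 H⁺(aq)
Q = [Co²⁺]^2·[H⁺]^2 / ([Co³⁺]^2·P(H₂)); log Q = -0.469.
E = E° − (0.0592/n) log Q = +1.83 − (0.0592/2)(-0.469) = +1.844 V.

+1.844 V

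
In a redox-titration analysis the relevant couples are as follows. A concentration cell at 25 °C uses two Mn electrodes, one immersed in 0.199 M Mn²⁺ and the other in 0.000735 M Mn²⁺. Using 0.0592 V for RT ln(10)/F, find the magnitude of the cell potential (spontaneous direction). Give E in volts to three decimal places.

+0.072 V

For a concentration cell E°cell = 0. The 0.199 M side is the cathode (reduction is favoured where [Mn²⁺] is higher).
With n = 2, E = −(0.0592/2) log([Mn²⁺]ₐₙ/[Mn²⁺]꜀ₐₜ) = −(0.0592/2) log(0.000735/0.199) = −(0.0592/2)(-2.433) = +0.072 V.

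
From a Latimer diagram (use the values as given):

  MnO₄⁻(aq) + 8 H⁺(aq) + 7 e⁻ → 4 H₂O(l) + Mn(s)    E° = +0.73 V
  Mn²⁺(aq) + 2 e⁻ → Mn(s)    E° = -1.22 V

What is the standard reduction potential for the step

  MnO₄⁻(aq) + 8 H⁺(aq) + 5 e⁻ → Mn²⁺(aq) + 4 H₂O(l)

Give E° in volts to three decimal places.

+1.510 V

Sequential free energies add, so n₃E°₃ = n₁E°₁ + n₂E°₂.
With n₃ = 7, and the known step contributing 2×(-1.22) V, the unknown satisfies 5·E° = 7×(+0.73) − 2×(-1.22) = +7.550.
E° = +7.550 / 5 = +1.510 V.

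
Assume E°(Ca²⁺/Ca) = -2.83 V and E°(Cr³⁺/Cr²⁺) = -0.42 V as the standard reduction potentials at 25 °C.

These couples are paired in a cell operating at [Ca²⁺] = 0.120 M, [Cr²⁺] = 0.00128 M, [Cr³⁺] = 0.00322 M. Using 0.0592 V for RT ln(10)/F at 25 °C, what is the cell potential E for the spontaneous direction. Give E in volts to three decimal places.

Cr³⁺/Cr²⁺ is the cathode (higher E°), Ca²⁺/Ca the anode: E°cell = -0.42 − (-2.83) = +2.41 V, n = 2.
Overall: 2 Cr³⁺(aq) + Ca(s) → 2 Cr²⁺(aq) + Ca²⁺(aq)
Q = [Cr²⁺]^2·[Ca²⁺] / ([Cr³⁺]^2); log Q = -1.722.
E = E° − (0.0592/n) log Q = +2.41 − (0.0592/2)(-1.722) = +2.461 V.

+2.461 V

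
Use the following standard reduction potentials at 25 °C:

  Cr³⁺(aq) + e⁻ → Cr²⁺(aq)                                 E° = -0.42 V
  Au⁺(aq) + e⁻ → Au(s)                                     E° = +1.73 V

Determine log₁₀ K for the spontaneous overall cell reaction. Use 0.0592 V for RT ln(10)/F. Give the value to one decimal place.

Cathode: Au⁺/Au; anode: Cr³⁺/Cr²⁺. E°cell = +2.15 V, n = 1.
log K = nE°cell / 0.0592 = (1)(+2.15) / 0.0592 = 36.3.

36.3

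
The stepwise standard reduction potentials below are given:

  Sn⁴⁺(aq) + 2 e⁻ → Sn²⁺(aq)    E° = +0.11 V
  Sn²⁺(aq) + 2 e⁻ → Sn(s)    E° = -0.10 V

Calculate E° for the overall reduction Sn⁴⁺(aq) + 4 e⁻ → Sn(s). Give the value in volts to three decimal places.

Standard free energies of sequential steps add: ΔG°₃ = ΔG°₁ + ΔG°₂, so n₃E°₃ = n₁E°₁ + n₂E°₂.
E°₃ = (2×+0.11 + 2×-0.10) / 4 = (+0.020) / 4 = +0.005 V.

+0.005 V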